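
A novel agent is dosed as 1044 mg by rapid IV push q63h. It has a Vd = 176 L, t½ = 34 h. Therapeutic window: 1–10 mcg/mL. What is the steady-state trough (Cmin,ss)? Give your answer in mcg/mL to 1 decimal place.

τ/t½ = 63/34 ≈ 1.8529, so fraction remaining f = (1/2)^(63/34) ≈ 0.2768.
Single-dose peak C₀ = D/Vd = 1044/176 ≈ 5.932 mcg/mL.
Steady-state trough Cmin,ss = C₀·f/(1−f) ≈ 5.932 × 0.2768/0.7232 ≈ 2.270 mcg/mL.
Trough 2.3 mcg/mL vs MEC 1 mcg/mL: adequate.

2.3 mcg/mL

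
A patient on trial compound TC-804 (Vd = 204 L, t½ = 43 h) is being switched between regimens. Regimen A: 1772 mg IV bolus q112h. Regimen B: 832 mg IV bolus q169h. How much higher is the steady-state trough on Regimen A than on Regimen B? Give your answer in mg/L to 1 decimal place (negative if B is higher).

1.4 mg/L

Regimen A: f = (1/2)^(112/43) ≈ 0.1644; Cmin,ss = (1772/204)·f/(1−f) ≈ 1.709 mg/L.
Regimen B: f = (1/2)^(169/43) ≈ 0.0656; Cmin,ss = (832/204)·f/(1−f) ≈ 0.286 mg/L.
Difference ≈ 1.709 − 0.286 ≈ 1.423 mg/L.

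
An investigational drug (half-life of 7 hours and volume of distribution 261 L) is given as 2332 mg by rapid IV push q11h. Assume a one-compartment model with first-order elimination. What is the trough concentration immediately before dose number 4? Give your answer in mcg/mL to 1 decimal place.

4.4 mcg/mL

f = (1/2)^(τ/t½) = (1/2)^(11/7) ≈ 0.3365.
C₀ = D/Vd = 2332/261 ≈ 8.935 mcg/mL.
Before the 4th dose, 3 doses have been given. Superposition: Cmin = C₀·(f + f² + … + f^3).
≈ 8.935 × (0.3365 + 0.1132 + 0.0381) ≈ 8.935 × 0.4878 ≈ 4.358 mcg/mL.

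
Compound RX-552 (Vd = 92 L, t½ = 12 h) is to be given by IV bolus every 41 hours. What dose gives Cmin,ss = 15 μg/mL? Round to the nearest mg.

13357 mg

τ/t½ = 41/12 ≈ 3.4167, so f = (1/2)^(41/12) ≈ 0.093644.
Cmin,ss = (D/Vd)·f/(1−f), so D = Cmin,ss·Vd·(1−f)/f.
D = 15 × 92 × (1−f)/f ≈ 15 × 92 × 9.67874 ≈ 13356.66 mg.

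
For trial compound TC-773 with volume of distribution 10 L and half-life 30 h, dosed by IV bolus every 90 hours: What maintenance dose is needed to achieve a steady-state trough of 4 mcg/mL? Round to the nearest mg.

τ/t½ = 90/30 ≈ 3, so f = (1/2)^(90/30) ≈ 0.125000.
Cmin,ss = (D/Vd)·f/(1−f), so D = Cmin,ss·Vd·(1−f)/f.
D = 4 × 10 × (1−f)/f ≈ 4 × 10 × 7.00000 ≈ 280.00 mg.

280 mg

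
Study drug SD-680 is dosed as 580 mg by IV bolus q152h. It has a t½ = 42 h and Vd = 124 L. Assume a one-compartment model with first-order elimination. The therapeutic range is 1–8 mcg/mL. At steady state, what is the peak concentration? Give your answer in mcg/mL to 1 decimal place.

5.1 mcg/mL

τ/t½ = 152/42 ≈ 3.619, so fraction remaining f = (1/2)^(152/42) ≈ 0.0814.
Accumulation ratio R = 1/(1 − f) ≈ 1/0.9186 ≈ 1.0886.
Each bolus raises the concentration by D/Vd = 580/124 ≈ 4.677 mcg/mL.
Cmax,ss = C₀/(1 − f) ≈ 4.677/0.9186 ≈ 5.091 mcg/mL.
Peak 5.1 mcg/mL vs MTC 8 mcg/mL: below toxic threshold.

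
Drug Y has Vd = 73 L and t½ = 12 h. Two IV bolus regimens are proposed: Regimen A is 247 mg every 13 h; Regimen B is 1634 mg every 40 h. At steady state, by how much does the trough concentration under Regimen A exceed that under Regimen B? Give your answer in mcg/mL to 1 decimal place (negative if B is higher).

Regimen A: f = (1/2)^(13/12) ≈ 0.4719; Cmin,ss = (247/73)·f/(1−f) ≈ 3.023 mcg/mL.
Regimen B: f = (1/2)^(40/12) ≈ 0.0992; Cmin,ss = (1634/73)·f/(1−f) ≈ 2.465 mcg/mL.
Difference ≈ 3.023 − 2.465 ≈ 0.558 mcg/mL.

0.6 mcg/mL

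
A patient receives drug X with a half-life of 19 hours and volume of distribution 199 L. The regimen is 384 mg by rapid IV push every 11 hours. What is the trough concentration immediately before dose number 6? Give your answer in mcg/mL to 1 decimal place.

3.4 mcg/mL

f = (1/2)^(τ/t½) = (1/2)^(11/19) ≈ 0.6695.
C₀ = D/Vd = 384/199 ≈ 1.930 mcg/mL.
Before the 6th dose, 5 doses have been given. Superposition: Cmin = C₀·(f + f² + … + f^5).
≈ 1.930 × (0.6695 + 0.4482 + 0.3001 + 0.2009 + 0.1345) ≈ 1.930 × 1.7532 ≈ 3.384 mcg/mL.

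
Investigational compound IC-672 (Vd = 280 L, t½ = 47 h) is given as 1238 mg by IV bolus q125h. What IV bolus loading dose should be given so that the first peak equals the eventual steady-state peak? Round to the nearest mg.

f = (1/2)^(125/47) ≈ 0.158266; accumulation ratio R = 1/(1−f) ≈ 1.18802.
Loading dose to hit Cmax,ss on first dose: D_load = D_maint·R ≈ 1238 × 1.18802 ≈ 1470.77 mg.

1471 mg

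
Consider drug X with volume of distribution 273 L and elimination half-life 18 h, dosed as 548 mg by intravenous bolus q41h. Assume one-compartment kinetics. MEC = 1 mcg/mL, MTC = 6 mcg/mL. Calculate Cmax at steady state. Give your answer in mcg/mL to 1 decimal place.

k = ln2/t½ = ln2/18 ≈ 0.038508 h⁻¹; fraction remaining f = e^(−kτ) = e^(−0.038508×41) ≈ 0.2062.
At steady state, accumulation factor R = 1/(1 − e^(−kτ)) ≈ 1.2598.
Each bolus raises the concentration by D/Vd = 548/273 ≈ 2.007 mcg/mL.
Cmax,ss = C₀/(1 − f) ≈ 2.007/0.7938 ≈ 2.528 mcg/mL.
Peak 2.5 mcg/mL vs MTC 6 mcg/mL: below toxic threshold.

2.5 mcg/mL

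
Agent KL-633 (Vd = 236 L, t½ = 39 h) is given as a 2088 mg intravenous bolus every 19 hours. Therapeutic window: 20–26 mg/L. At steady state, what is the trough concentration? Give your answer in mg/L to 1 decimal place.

22.0 mg/L

k = ln2/t½ = ln2/39 ≈ 0.017773 h⁻¹; fraction remaining f = e^(−kτ) = e^(−0.017773×19) ≈ 0.7134.
Each bolus raises the concentration by D/Vd = 2088/236 ≈ 8.847 mg/L.
Steady-state trough Cmin,ss = C₀·f/(1−f) ≈ 8.847 × 0.7134/0.2866 ≈ 22.022 mg/L.
Trough 22.0 mg/L vs MEC 20 mg/L: adequate.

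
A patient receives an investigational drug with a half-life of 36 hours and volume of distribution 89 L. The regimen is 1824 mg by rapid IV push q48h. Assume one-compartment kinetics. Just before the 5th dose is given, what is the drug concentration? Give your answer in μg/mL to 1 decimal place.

13.2 μg/mL

f = (1/2)^(τ/t½) = (1/2)^(48/36) ≈ 0.3969.
C₀ = D/Vd = 1824/89 ≈ 20.494 μg/mL.
Before the 5th dose, 4 doses have been given. Superposition: Cmin = C₀·(f + f² + … + f^4).
≈ 20.494 × (0.3969 + 0.1575 + 0.0625 + 0.0248) ≈ 20.494 × 0.6417 ≈ 13.151 μg/mL.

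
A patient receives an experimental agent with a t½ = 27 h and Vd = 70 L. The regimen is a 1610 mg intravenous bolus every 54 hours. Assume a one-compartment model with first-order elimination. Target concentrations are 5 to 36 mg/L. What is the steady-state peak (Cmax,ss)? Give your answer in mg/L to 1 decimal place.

30.7 mg/L

The dosing interval is 2 half-lives, so f = 2^(−2) = 0.25.
At steady state, R = 1/(1 − 0.25) = 4/3.
Single-dose peak C₀ = D/Vd = 1610/70 = 23 mg/L.
Steady-state peak Cmax,ss = C₀·R = 23 × 4/3 ≈ 30.667 mg/L.
Peak 30.7 mg/L vs MTC 36 mg/L: below toxic threshold.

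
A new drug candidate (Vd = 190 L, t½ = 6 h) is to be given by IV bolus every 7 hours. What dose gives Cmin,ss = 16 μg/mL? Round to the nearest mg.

3785 mg

τ/t½ = 7/6 ≈ 1.1667, so f = (1/2)^(7/6) ≈ 0.445449.
Cmin,ss = (D/Vd)·f/(1−f), so D = Cmin,ss·Vd·(1−f)/f.
D = 16 × 190 × (1−f)/f ≈ 16 × 190 × 1.24493 ≈ 3784.59 mg.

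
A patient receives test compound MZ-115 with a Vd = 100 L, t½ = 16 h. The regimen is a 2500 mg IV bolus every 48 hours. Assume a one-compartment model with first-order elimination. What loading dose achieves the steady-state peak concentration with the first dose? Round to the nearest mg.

2857 mg

f = (1/2)^(48/16) ≈ 0.125000; accumulation ratio R = 1/(1−f) ≈ 1.14286.
Loading dose to hit Cmax,ss on first dose: D_load = D_maint·R ≈ 2500 × 1.14286 ≈ 2857.15 mg.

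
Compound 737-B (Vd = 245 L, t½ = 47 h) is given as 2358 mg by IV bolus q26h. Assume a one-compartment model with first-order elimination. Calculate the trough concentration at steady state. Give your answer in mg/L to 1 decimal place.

τ/t½ = 26/47 ≈ 0.55319, so fraction remaining f = (1/2)^(26/47) ≈ 0.6815.
Each bolus raises the concentration by D/Vd = 2358/245 ≈ 9.624 mg/L.
Steady-state trough Cmin,ss = C₀·f/(1−f) ≈ 9.624 × 0.6815/0.3185 ≈ 20.593 mg/L.

20.6 mg/L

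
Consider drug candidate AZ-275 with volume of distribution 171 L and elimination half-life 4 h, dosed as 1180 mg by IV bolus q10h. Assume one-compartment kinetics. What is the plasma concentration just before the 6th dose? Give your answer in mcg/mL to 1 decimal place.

1.5 mcg/mL

f = (1/2)^(τ/t½) = (1/2)^(10/4) ≈ 0.1768.
C₀ = D/Vd = 1180/171 ≈ 6.901 mcg/mL.
Before the 6th dose, 5 doses have been given. Superposition: Cmin = C₀·(f + f² + … + f^5).
≈ 6.901 × (0.1768 + 0.0313 + 0.0055 + 0.0010 + 0.0002) ≈ 6.901 × 0.2148 ≈ 1.482 mcg/mL.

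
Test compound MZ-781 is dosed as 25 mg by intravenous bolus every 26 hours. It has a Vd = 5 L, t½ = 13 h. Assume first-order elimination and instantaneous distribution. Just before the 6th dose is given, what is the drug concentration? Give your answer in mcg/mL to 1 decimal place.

1.7 mcg/mL

f = (1/2)^(τ/t½) = (1/2)^(26/13) ≈ 0.2500.
C₀ = D/Vd = 25/5 ≈ 5.000 mcg/mL.
Before the 6th dose, 5 doses have been given. Superposition: Cmin = C₀·(f + f² + … + f^5).
≈ 5.000 × (0.2500 + 0.0625 + 0.0156 + 0.0039 + 0.0010) ≈ 5.000 × 0.3330 ≈ 1.665 mcg/mL.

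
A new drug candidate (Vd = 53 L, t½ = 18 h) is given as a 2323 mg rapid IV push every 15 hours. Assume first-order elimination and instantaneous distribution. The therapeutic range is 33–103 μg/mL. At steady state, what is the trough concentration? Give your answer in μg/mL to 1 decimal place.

56.1 μg/mL

τ/t½ = 15/18 ≈ 0.83333, so fraction remaining f = (1/2)^(15/18) ≈ 0.5612.
Accumulation ratio R = 1/(1 − f) ≈ 1/0.4388 ≈ 2.2789.
Each bolus raises the concentration by D/Vd = 2323/53 ≈ 43.830 μg/mL.
Steady-state peak Cmax,ss = C₀·R ≈ 43.830 × 2.2789 ≈ 99.884 μg/mL.
One interval later, Cmin,ss = Cmax,ss·e^(−kτ) ≈ 99.884 × 0.5612 ≈ 56.055 μg/mL.
Trough 56.1 μg/mL vs MEC 33 μg/mL: adequate.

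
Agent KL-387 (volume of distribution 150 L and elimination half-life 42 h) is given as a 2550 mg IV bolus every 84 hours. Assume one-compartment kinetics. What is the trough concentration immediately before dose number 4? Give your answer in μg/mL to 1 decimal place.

5.6 μg/mL

f = (1/2)^(τ/t½) = (1/2)^(84/42) ≈ 0.2500.
C₀ = D/Vd = 2550/150 ≈ 17.000 μg/mL.
Before the 4th dose, 3 doses have been given. Superposition: Cmin = C₀·(f + f² + … + f^3).
≈ 17.000 × (0.2500 + 0.0625 + 0.0156) ≈ 17.000 × 0.3281 ≈ 5.578 μg/mL.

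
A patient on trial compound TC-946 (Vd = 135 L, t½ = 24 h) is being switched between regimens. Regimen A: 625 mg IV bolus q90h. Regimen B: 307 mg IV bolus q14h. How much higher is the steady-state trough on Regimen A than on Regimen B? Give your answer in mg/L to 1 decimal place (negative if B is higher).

Regimen A: f = (1/2)^(90/24) ≈ 0.0743; Cmin,ss = (625/135)·f/(1−f) ≈ 0.372 mg/L.
Regimen B: f = (1/2)^(14/24) ≈ 0.6674; Cmin,ss = (307/135)·f/(1−f) ≈ 4.563 mg/L.
Difference ≈ 0.372 − 4.563 ≈ -4.191 mg/L.

-4.2 mg/L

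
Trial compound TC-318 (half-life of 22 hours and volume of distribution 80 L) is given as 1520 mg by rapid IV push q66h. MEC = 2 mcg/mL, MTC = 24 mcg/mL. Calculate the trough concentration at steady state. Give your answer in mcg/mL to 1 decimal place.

2.7 mcg/mL

The dosing interval is 3 half-lives, so f = 2^(−3) = 0.125.
Accumulation ratio R = 1/(1 − f) = 1/0.875 = 8/7.
Single-dose peak C₀ = D/Vd = 1520/80 = 19 mcg/mL.
Steady-state peak Cmax,ss = C₀·R = 19 × 8/7 ≈ 21.714 mcg/mL.
Steady-state trough Cmin,ss = Cmax,ss·f ≈ 21.714 × 0.125 ≈ 2.714 mcg/mL.
Trough 2.7 mcg/mL vs MEC 2 mcg/mL: adequate.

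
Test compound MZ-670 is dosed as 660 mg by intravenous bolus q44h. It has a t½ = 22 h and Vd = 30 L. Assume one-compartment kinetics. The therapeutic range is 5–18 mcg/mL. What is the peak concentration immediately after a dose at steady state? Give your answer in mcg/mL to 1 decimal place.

29.3 mcg/mL

The dosing interval is 2 half-lives, so f = 2^(−2) = 0.25.
At steady state, R = 1/(1 − 0.25) = 4/3.
Single-dose peak C₀ = D/Vd = 660/30 = 22 mcg/mL.
Steady-state peak Cmax,ss = C₀·R = 22 × 4/3 ≈ 29.333 mcg/mL.
Peak 29.3 mcg/mL vs MTC 18 mcg/mL: exceeds toxic threshold.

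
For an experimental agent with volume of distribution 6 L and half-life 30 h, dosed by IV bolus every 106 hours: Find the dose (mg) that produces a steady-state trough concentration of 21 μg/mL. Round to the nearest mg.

τ/t½ = 106/30 ≈ 3.5333, so f = (1/2)^(106/30) ≈ 0.086370.
Cmin,ss = (D/Vd)·f/(1−f), so D = Cmin,ss·Vd·(1−f)/f.
D = 21 × 6 × (1−f)/f ≈ 21 × 6 × 10.57809 ≈ 1332.84 mg.

1333 mg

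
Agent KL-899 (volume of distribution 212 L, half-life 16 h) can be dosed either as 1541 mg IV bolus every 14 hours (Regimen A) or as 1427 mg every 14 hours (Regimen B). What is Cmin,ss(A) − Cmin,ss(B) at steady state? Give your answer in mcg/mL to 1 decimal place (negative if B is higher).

0.6 mcg/mL

Regimen A: f = (1/2)^(14/16) ≈ 0.5453; Cmin,ss = (1541/212)·f/(1−f) ≈ 8.717 mcg/mL.
Regimen B: f = (1/2)^(14/16) ≈ 0.5453; Cmin,ss = (1427/212)·f/(1−f) ≈ 8.072 mcg/mL.
Difference ≈ 8.717 − 8.072 ≈ 0.645 mcg/mL.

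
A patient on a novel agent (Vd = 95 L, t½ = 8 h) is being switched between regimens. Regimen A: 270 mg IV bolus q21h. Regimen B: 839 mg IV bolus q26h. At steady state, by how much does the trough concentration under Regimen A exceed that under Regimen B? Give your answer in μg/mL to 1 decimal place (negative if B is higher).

Regimen A: f = (1/2)^(21/8) ≈ 0.1621; Cmin,ss = (270/95)·f/(1−f) ≈ 0.550 μg/mL.
Regimen B: f = (1/2)^(26/8) ≈ 0.1051; Cmin,ss = (839/95)·f/(1−f) ≈ 1.037 μg/mL.
Difference ≈ 0.550 − 1.037 ≈ -0.487 μg/mL.

-0.5 μg/mL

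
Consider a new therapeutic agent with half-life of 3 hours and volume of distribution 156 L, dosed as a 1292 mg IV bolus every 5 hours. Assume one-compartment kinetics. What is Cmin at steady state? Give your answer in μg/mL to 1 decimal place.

3.8 μg/mL

τ/t½ = 5/3 ≈ 1.6667, so fraction remaining f = (1/2)^(5/3) ≈ 0.3150.
Accumulation ratio R = 1/(1 − f) ≈ 1/0.6850 ≈ 1.4599.
Single-dose peak C₀ = D/Vd = 1292/156 ≈ 8.282 μg/mL.
Steady-state peak Cmax,ss = C₀·R ≈ 8.282 × 1.4599 ≈ 12.091 μg/mL.
One interval later, Cmin,ss = Cmax,ss·e^(−kτ) ≈ 12.091 × 0.3150 ≈ 3.809 μg/mL.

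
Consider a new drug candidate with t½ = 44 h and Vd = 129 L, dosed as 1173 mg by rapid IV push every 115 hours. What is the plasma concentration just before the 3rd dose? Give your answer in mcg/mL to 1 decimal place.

f = (1/2)^(τ/t½) = (1/2)^(115/44) ≈ 0.1634.
C₀ = D/Vd = 1173/129 ≈ 9.093 mcg/mL.
Before the 3rd dose, 2 doses have been given. Superposition: Cmin = C₀·(f + f²).
≈ 9.093 × (0.1634 + 0.0267) ≈ 9.093 × 0.1901 ≈ 1.729 mcg/mL.

1.7 mcg/mL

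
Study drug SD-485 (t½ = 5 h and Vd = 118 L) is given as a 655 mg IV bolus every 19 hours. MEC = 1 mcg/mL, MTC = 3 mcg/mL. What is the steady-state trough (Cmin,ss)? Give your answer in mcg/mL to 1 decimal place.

0.4 mcg/mL

Over one 19-h interval, 19/5 ≈ 3.8 half-lives elapse, leaving f ≈ 0.0718 of each dose.
At steady state, accumulation factor R = 1/(1 − e^(−kτ)) ≈ 1.0774.
Single-dose peak C₀ = D/Vd = 655/118 ≈ 5.551 mcg/mL.
Cmax,ss = C₀/(1 − f) ≈ 5.551/0.9282 ≈ 5.980 mcg/mL.
One interval later, Cmin,ss = Cmax,ss·e^(−kτ) ≈ 5.980 × 0.0718 ≈ 0.429 mcg/mL.
Trough 0.4 mcg/mL vs MEC 1 mcg/mL: subtherapeutic.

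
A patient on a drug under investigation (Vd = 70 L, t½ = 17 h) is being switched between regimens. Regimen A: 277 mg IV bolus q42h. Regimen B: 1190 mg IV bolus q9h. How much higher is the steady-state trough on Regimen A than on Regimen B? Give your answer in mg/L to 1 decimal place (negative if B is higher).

-37.5 mg/L

Regimen A: f = (1/2)^(42/17) ≈ 0.1804; Cmin,ss = (277/70)·f/(1−f) ≈ 0.871 mg/L.
Regimen B: f = (1/2)^(9/17) ≈ 0.6928; Cmin,ss = (1190/70)·f/(1−f) ≈ 38.339 mg/L.
Difference ≈ 0.871 − 38.339 ≈ -37.468 mg/L.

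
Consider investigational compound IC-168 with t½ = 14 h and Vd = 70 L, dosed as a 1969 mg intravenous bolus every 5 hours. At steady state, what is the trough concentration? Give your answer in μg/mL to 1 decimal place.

Over one 5-h interval, 5/14 ≈ 0.35714 half-lives elapse, leaving f ≈ 0.7807 of each dose.
Each bolus raises the concentration by D/Vd = 1969/70 ≈ 28.129 μg/mL.
Steady-state trough Cmin,ss = C₀·f/(1−f) ≈ 28.129 × 0.7807/0.2193 ≈ 100.138 μg/mL.

100.1 μg/mL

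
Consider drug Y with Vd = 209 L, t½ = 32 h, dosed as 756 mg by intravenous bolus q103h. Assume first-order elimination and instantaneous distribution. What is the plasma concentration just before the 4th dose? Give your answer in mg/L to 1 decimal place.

0.4 mg/L

f = (1/2)^(τ/t½) = (1/2)^(103/32) ≈ 0.1074.
C₀ = D/Vd = 756/209 ≈ 3.617 mg/L.
Before the 4th dose, 3 doses have been given. Superposition: Cmin = C₀·(f + f² + … + f^3).
≈ 3.617 × (0.1074 + 0.0115 + 0.0012) ≈ 3.617 × 0.1201 ≈ 0.434 mg/L.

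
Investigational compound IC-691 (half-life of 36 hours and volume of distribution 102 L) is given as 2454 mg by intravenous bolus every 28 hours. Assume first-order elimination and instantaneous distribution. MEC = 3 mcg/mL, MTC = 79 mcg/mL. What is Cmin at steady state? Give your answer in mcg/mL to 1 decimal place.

τ/t½ = 28/36 ≈ 0.77778, so fraction remaining f = (1/2)^(28/36) ≈ 0.5833.
At steady state, accumulation factor R = 1/(1 − e^(−kτ)) ≈ 2.3998.
Each bolus raises the concentration by D/Vd = 2454/102 ≈ 24.059 mcg/mL.
Cmax,ss = C₀/(1 − f) ≈ 24.059/0.4167 ≈ 57.737 mcg/mL.
Steady-state trough Cmin,ss = Cmax,ss·f ≈ 57.737 × 0.5833 ≈ 33.678 mcg/mL.
Trough 33.7 mcg/mL vs MEC 3 mcg/mL: adequate.

33.7 mcg/mL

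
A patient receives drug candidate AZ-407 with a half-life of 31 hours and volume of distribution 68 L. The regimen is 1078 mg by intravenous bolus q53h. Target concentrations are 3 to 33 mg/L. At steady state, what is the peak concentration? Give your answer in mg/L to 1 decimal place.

Over one 53-h interval, 53/31 ≈ 1.7097 half-lives elapse, leaving f ≈ 0.3057 of each dose.
At steady state, accumulation factor R = 1/(1 − e^(−kτ)) ≈ 1.4403.
Each bolus raises the concentration by D/Vd = 1078/68 ≈ 15.853 mg/L.
Steady-state peak Cmax,ss = C₀·R ≈ 15.853 × 1.4403 ≈ 22.833 mg/L.
Peak 22.8 mg/L vs MTC 33 mg/L: below toxic threshold.

22.8 mg/L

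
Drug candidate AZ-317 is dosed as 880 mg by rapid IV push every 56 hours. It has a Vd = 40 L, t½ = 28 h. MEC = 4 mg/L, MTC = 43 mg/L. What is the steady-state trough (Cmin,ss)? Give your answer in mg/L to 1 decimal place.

The dosing interval is 2 half-lives, so f = 2^(−2) = 0.25.
Accumulation ratio R = 1/(1 − f) = 1/0.75 = 4/3.
Single-dose peak C₀ = D/Vd = 880/40 = 22 mg/L.
Steady-state peak Cmax,ss = C₀·R = 22 × 4/3 ≈ 29.333 mg/L.
Steady-state trough Cmin,ss = Cmax,ss·f ≈ 29.333 × 0.25 ≈ 7.333 mg/L.
Trough 7.3 mg/L vs MEC 4 mg/L: adequate.

7.3 mg/L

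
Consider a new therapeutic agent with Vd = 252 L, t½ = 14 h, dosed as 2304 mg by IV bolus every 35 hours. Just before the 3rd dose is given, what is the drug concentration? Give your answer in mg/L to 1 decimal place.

1.9 mg/L

f = (1/2)^(τ/t½) = (1/2)^(35/14) ≈ 0.1768.
C₀ = D/Vd = 2304/252 ≈ 9.143 mg/L.
Before the 3rd dose, 2 doses have been given. Superposition: Cmin = C₀·(f + f²).
≈ 9.143 × (0.1768 + 0.0313) ≈ 9.143 × 0.2081 ≈ 1.903 mg/L.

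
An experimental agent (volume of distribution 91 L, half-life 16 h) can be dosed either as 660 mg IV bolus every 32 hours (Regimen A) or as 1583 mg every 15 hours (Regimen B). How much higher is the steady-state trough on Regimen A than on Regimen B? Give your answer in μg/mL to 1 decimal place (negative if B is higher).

Regimen A: f = (1/2)^(32/16) ≈ 0.2500; Cmin,ss = (660/91)·f/(1−f) ≈ 2.418 μg/mL.
Regimen B: f = (1/2)^(15/16) ≈ 0.5221; Cmin,ss = (1583/91)·f/(1−f) ≈ 19.004 μg/mL.
Difference ≈ 2.418 − 19.004 ≈ -16.586 μg/mL.

-16.6 μg/mL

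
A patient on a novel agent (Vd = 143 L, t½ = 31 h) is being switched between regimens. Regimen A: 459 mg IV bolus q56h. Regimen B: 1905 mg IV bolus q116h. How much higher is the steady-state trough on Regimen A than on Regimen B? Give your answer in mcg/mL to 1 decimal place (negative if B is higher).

Regimen A: f = (1/2)^(56/31) ≈ 0.2859; Cmin,ss = (459/143)·f/(1−f) ≈ 1.285 mcg/mL.
Regimen B: f = (1/2)^(116/31) ≈ 0.0747; Cmin,ss = (1905/143)·f/(1−f) ≈ 1.075 mcg/mL.
Difference ≈ 1.285 − 1.075 ≈ 0.210 mcg/mL.

0.2 mcg/mL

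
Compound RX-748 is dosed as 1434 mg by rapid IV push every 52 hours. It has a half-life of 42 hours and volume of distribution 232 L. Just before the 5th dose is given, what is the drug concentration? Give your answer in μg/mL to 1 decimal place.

4.4 μg/mL

f = (1/2)^(τ/t½) = (1/2)^(52/42) ≈ 0.4239.
C₀ = D/Vd = 1434/232 ≈ 6.181 μg/mL.
Before the 5th dose, 4 doses have been given. Superposition: Cmin = C₀·(f + f² + … + f^4).
≈ 6.181 × (0.4239 + 0.1797 + 0.0762 + 0.0323) ≈ 6.181 × 0.7121 ≈ 4.401 μg/mL.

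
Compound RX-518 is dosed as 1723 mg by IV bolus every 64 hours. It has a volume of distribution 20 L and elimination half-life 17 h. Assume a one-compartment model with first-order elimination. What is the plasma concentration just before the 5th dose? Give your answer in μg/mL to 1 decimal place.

f = (1/2)^(τ/t½) = (1/2)^(64/17) ≈ 0.0736.
C₀ = D/Vd = 1723/20 ≈ 86.150 μg/mL.
Before the 5th dose, 4 doses have been given. Superposition: Cmin = C₀·(f + f² + … + f^4).
≈ 86.150 × (0.0736 + 0.0054 + 0.0004 + 0.0000) ≈ 86.150 × 0.0794 ≈ 6.840 μg/mL.

6.8 μg/mL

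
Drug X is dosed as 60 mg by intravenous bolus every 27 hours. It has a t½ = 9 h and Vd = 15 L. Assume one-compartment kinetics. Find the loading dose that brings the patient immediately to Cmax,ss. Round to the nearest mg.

f = (1/2)^(27/9) ≈ 0.125000; accumulation ratio R = 1/(1−f) ≈ 1.14286.
Loading dose to hit Cmax,ss on first dose: D_load = D_maint·R ≈ 60 × 1.14286 ≈ 68.57 mg.

69 mg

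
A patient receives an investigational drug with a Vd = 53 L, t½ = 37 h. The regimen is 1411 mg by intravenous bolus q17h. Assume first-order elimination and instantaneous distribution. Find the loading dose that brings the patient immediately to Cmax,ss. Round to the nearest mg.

f = (1/2)^(17/37) ≈ 0.727259; accumulation ratio R = 1/(1−f) ≈ 3.66648.
Loading dose to hit Cmax,ss on first dose: D_load = D_maint·R ≈ 1411 × 3.66648 ≈ 5173.40 mg.

5173 mg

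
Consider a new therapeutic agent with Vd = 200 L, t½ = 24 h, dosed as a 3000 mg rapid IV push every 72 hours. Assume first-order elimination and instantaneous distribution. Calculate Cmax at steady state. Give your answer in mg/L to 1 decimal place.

17.1 mg/L

The dosing interval is 3 half-lives, so f = 2^(−3) = 0.125.
Accumulation ratio R = 1/(1 − f) = 1/0.875 = 8/7.
Single-dose peak C₀ = D/Vd = 3000/200 = 15 mg/L.
Steady-state peak Cmax,ss = C₀·R = 15 × 8/7 ≈ 17.143 mg/L.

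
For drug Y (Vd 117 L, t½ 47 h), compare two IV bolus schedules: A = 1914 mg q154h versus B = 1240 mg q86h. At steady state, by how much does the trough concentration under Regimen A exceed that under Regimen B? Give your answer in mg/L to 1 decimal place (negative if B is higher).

-2.3 mg/L

Regimen A: f = (1/2)^(154/47) ≈ 0.1032; Cmin,ss = (1914/117)·f/(1−f) ≈ 1.883 mg/L.
Regimen B: f = (1/2)^(86/47) ≈ 0.2813; Cmin,ss = (1240/117)·f/(1−f) ≈ 4.148 mg/L.
Difference ≈ 1.883 − 4.148 ≈ -2.265 mg/L.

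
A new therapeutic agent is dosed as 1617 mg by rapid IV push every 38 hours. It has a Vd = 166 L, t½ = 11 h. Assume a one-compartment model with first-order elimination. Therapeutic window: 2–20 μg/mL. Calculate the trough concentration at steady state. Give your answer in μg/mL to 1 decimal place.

1.0 μg/mL

Over one 38-h interval, 38/11 ≈ 3.4545 half-lives elapse, leaving f ≈ 0.0912 of each dose.
Each bolus raises the concentration by D/Vd = 1617/166 ≈ 9.741 μg/mL.
Steady-state trough Cmin,ss = C₀·f/(1−f) ≈ 9.741 × 0.0912/0.9088 ≈ 0.978 μg/mL.
Trough 1.0 μg/mL vs MEC 2 μg/mL: subtherapeutic.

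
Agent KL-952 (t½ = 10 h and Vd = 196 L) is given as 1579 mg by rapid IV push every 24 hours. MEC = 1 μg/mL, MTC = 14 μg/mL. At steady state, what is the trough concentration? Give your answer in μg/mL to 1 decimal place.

1.9 μg/mL

τ/t½ = 24/10 ≈ 2.4, so fraction remaining f = (1/2)^(24/10) ≈ 0.1895.
Accumulation ratio R = 1/(1 − f) ≈ 1/0.8105 ≈ 1.2338.
Single-dose peak C₀ = D/Vd = 1579/196 ≈ 8.056 μg/mL.
Cmax,ss = C₀/(1 − f) ≈ 8.056/0.8105 ≈ 9.940 μg/mL.
Steady-state trough Cmin,ss = Cmax,ss·f ≈ 9.940 × 0.1895 ≈ 1.884 μg/mL.
Trough 1.9 μg/mL vs MEC 1 μg/mL: adequate.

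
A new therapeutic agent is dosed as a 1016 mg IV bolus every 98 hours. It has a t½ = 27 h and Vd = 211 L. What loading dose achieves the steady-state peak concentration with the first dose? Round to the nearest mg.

1105 mg

f = (1/2)^(98/27) ≈ 0.080793; accumulation ratio R = 1/(1−f) ≈ 1.08789.
Loading dose to hit Cmax,ss on first dose: D_load = D_maint·R ≈ 1016 × 1.08789 ≈ 1105.30 mg.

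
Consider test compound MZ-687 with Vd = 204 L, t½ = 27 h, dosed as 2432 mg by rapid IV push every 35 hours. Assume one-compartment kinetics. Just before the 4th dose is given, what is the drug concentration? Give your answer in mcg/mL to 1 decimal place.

f = (1/2)^(τ/t½) = (1/2)^(35/27) ≈ 0.4072.
C₀ = D/Vd = 2432/204 ≈ 11.922 mcg/mL.
Before the 4th dose, 3 doses have been given. Superposition: Cmin = C₀·(f + f² + … + f^3).
≈ 11.922 × (0.4072 + 0.1658 + 0.0675) ≈ 11.922 × 0.6405 ≈ 7.636 mcg/mL.

7.6 mcg/mL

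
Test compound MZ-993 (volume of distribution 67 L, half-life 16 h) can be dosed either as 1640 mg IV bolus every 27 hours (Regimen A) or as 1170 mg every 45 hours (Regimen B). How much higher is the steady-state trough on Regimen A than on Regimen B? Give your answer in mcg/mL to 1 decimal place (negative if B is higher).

Regimen A: f = (1/2)^(27/16) ≈ 0.3105; Cmin,ss = (1640/67)·f/(1−f) ≈ 11.023 mcg/mL.
Regimen B: f = (1/2)^(45/16) ≈ 0.1423; Cmin,ss = (1170/67)·f/(1−f) ≈ 2.897 mcg/mL.
Difference ≈ 11.023 − 2.897 ≈ 8.126 mcg/mL.

8.1 mcg/mL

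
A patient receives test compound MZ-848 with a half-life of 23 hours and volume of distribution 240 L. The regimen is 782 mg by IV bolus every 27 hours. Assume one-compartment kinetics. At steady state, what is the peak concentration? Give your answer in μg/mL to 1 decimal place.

τ/t½ = 27/23 ≈ 1.1739, so fraction remaining f = (1/2)^(27/23) ≈ 0.4432.
Accumulation ratio R = 1/(1 − f) ≈ 1/0.5568 ≈ 1.7960.
Each bolus raises the concentration by D/Vd = 782/240 ≈ 3.258 μg/mL.
Cmax,ss = C₀/(1 − f) ≈ 3.258/0.5568 ≈ 5.851 μg/mL.

5.9 μg/mL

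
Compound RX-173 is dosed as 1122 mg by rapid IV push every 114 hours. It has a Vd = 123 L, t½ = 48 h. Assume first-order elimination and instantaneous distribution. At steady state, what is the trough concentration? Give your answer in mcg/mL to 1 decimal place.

Over one 114-h interval, 114/48 ≈ 2.375 half-lives elapse, leaving f ≈ 0.1928 of each dose.
At steady state, accumulation factor R = 1/(1 − e^(−kτ)) ≈ 1.2389.
Each bolus raises the concentration by D/Vd = 1122/123 ≈ 9.122 mcg/mL.
Steady-state peak Cmax,ss = C₀·R ≈ 9.122 × 1.2389 ≈ 11.301 mcg/mL.
Steady-state trough Cmin,ss = Cmax,ss·f ≈ 11.301 × 0.1928 ≈ 2.179 mcg/mL.

2.2 mcg/mL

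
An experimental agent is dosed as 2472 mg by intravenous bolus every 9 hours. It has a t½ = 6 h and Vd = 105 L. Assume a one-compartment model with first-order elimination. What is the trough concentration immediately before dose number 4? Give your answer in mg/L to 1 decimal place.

f = (1/2)^(τ/t½) = (1/2)^(9/6) ≈ 0.3536.
C₀ = D/Vd = 2472/105 ≈ 23.543 mg/L.
Before the 4th dose, 3 doses have been given. Superposition: Cmin = C₀·(f + f² + … + f^3).
≈ 23.543 × (0.3536 + 0.1250 + 0.0442) ≈ 23.543 × 0.5228 ≈ 12.308 mg/L.

12.3 mg/L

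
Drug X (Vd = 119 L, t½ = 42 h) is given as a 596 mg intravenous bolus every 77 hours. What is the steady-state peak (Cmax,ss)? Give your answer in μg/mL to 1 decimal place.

τ/t½ = 77/42 ≈ 1.8333, so fraction remaining f = (1/2)^(77/42) ≈ 0.2806.
Accumulation ratio R = 1/(1 − f) ≈ 1/0.7194 ≈ 1.3900.
Single-dose peak C₀ = D/Vd = 596/119 ≈ 5.008 μg/mL.
Cmax,ss = C₀/(1 − f) ≈ 5.008/0.7194 ≈ 6.961 μg/mL.

7.0 μg/mL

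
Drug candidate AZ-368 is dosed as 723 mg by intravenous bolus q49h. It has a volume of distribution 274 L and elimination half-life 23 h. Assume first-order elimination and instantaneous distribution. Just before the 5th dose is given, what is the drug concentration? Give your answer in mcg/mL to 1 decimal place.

0.8 mcg/mL

f = (1/2)^(τ/t½) = (1/2)^(49/23) ≈ 0.2284.
C₀ = D/Vd = 723/274 ≈ 2.639 mcg/mL.
Before the 5th dose, 4 doses have been given. Superposition: Cmin = C₀·(f + f² + … + f^4).
≈ 2.639 × (0.2284 + 0.0522 + 0.0119 + 0.0027) ≈ 2.639 × 0.2952 ≈ 0.779 mcg/mL.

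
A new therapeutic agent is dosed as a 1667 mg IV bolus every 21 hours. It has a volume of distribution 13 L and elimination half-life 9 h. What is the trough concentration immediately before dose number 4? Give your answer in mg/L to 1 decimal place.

31.5 mg/L

f = (1/2)^(τ/t½) = (1/2)^(21/9) ≈ 0.1984.
C₀ = D/Vd = 1667/13 ≈ 128.231 mg/L.
Before the 4th dose, 3 doses have been given. Superposition: Cmin = C₀·(f + f² + … + f^3).
≈ 128.231 × (0.1984 + 0.0394 + 0.0078) ≈ 128.231 × 0.2456 ≈ 31.494 mg/L.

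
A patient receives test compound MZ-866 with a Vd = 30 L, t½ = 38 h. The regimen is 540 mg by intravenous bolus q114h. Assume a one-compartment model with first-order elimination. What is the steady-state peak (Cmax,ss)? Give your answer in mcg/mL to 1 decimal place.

20.6 mcg/mL

The dosing interval is 3 half-lives, so f = 2^(−3) = 0.125.
At steady state, R = 1/(1 − 0.125) = 8/7.
Single-dose peak C₀ = D/Vd = 540/30 = 18 mcg/mL.
Steady-state peak Cmax,ss = C₀·R = 18 × 8/7 ≈ 20.571 mcg/mL.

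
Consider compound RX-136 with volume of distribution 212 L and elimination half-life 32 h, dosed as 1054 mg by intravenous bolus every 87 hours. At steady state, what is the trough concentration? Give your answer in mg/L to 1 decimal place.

τ/t½ = 87/32 ≈ 2.7188, so fraction remaining f = (1/2)^(87/32) ≈ 0.1519.
Single-dose peak C₀ = D/Vd = 1054/212 ≈ 4.972 mg/L.
Steady-state trough Cmin,ss = C₀·f/(1−f) ≈ 4.972 × 0.1519/0.8481 ≈ 0.891 mg/L.

0.9 mg/L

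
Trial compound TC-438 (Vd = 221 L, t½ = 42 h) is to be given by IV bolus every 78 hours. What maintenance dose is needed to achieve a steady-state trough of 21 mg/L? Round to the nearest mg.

τ/t½ = 78/42 ≈ 1.8571, so f = (1/2)^(78/42) ≈ 0.276022.
Cmin,ss = (D/Vd)·f/(1−f), so D = Cmin,ss·Vd·(1−f)/f.
D = 21 × 221 × (1−f)/f ≈ 21 × 221 × 2.62290 ≈ 12172.88 mg.

12173 mg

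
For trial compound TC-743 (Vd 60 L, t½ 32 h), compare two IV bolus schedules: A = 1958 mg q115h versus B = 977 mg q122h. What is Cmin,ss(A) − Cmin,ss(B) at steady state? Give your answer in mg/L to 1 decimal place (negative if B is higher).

1.7 mg/L

Regimen A: f = (1/2)^(115/32) ≈ 0.0828; Cmin,ss = (1958/60)·f/(1−f) ≈ 2.946 mg/L.
Regimen B: f = (1/2)^(122/32) ≈ 0.0712; Cmin,ss = (977/60)·f/(1−f) ≈ 1.248 mg/L.
Difference ≈ 2.946 − 1.248 ≈ 1.698 mg/L.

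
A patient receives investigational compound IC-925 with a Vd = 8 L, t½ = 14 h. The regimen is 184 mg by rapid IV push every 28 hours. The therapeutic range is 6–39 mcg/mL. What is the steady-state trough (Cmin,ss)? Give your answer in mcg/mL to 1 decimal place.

The dosing interval is 2 half-lives, so f = 2^(−2) = 0.25.
At steady state, R = 1/(1 − 0.25) = 4/3.
Single-dose peak C₀ = D/Vd = 184/8 = 23 mcg/mL.
Steady-state peak Cmax,ss = C₀·R = 23 × 4/3 ≈ 30.667 mcg/mL.
Steady-state trough Cmin,ss = Cmax,ss·f ≈ 30.667 × 0.25 ≈ 7.667 mcg/mL.
Trough 7.7 mcg/mL vs MEC 6 mcg/mL: adequate.

7.7 mcg/mL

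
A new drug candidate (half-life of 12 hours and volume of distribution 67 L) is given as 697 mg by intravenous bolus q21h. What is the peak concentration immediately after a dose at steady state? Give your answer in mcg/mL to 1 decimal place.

14.8 mcg/mL

τ/t½ = 21/12 ≈ 1.75, so fraction remaining f = (1/2)^(21/12) ≈ 0.2973.
Accumulation ratio R = 1/(1 − f) ≈ 1/0.7027 ≈ 1.4231.
Each bolus raises the concentration by D/Vd = 697/67 ≈ 10.403 mcg/mL.
Steady-state peak Cmax,ss = C₀·R ≈ 10.403 × 1.4231 ≈ 14.805 mcg/mL.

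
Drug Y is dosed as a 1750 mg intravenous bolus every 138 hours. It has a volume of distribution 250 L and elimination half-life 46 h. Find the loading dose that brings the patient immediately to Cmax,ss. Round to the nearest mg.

f = (1/2)^(138/46) ≈ 0.125000; accumulation ratio R = 1/(1−f) ≈ 1.14286.
Loading dose to hit Cmax,ss on first dose: D_load = D_maint·R ≈ 1750 × 1.14286 ≈ 2000.00 mg.

2000 mg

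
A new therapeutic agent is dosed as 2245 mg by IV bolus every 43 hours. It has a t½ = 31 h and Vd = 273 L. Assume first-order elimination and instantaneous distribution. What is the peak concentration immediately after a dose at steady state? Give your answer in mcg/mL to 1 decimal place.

13.3 mcg/mL

Over one 43-h interval, 43/31 ≈ 1.3871 half-lives elapse, leaving f ≈ 0.3823 of each dose.
Accumulation ratio R = 1/(1 − f) ≈ 1/0.6177 ≈ 1.6189.
Each bolus raises the concentration by D/Vd = 2245/273 ≈ 8.223 mcg/mL.
Steady-state peak Cmax,ss = C₀·R ≈ 8.223 × 1.6189 ≈ 13.312 mcg/mL.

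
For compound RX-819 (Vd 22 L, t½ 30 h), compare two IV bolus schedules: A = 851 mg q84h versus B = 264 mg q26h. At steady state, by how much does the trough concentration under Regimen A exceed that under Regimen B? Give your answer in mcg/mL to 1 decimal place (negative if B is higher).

-8.1 mcg/mL

Regimen A: f = (1/2)^(84/30) ≈ 0.1436; Cmin,ss = (851/22)·f/(1−f) ≈ 6.486 mcg/mL.
Regimen B: f = (1/2)^(26/30) ≈ 0.5484; Cmin,ss = (264/22)·f/(1−f) ≈ 14.572 mcg/mL.
Difference ≈ 6.486 − 14.572 ≈ -8.086 mcg/mL.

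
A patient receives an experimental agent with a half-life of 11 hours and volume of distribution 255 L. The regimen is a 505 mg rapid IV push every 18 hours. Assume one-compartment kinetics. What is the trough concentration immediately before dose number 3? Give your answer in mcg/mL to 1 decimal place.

0.8 mcg/mL

f = (1/2)^(τ/t½) = (1/2)^(18/11) ≈ 0.3217.
C₀ = D/Vd = 505/255 ≈ 1.980 mcg/mL.
Before the 3rd dose, 2 doses have been given. Superposition: Cmin = C₀·(f + f²).
≈ 1.980 × (0.3217 + 0.1035) ≈ 1.980 × 0.4252 ≈ 0.842 mcg/mL.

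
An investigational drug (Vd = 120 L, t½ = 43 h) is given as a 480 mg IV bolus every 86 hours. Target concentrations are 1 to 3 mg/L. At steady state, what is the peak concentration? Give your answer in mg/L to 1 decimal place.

5.3 mg/L

The dosing interval is 2 half-lives, so f = 2^(−2) = 0.25.
Accumulation ratio R = 1/(1 − f) = 1/0.75 = 4/3.
Single-dose peak C₀ = D/Vd = 480/120 = 4 mg/L.
Steady-state peak Cmax,ss = C₀·R = 4 × 4/3 ≈ 5.333 mg/L.
Peak 5.3 mg/L vs MTC 3 mg/L: exceeds toxic threshold.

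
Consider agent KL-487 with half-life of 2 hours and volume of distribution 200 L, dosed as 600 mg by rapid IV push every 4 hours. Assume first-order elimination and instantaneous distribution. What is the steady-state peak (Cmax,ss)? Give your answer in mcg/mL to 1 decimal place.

4.0 mcg/mL

The dosing interval is 2 half-lives, so f = 2^(−2) = 0.25.
At steady state, R = 1/(1 − 0.25) = 4/3.
Single-dose peak C₀ = D/Vd = 600/200 = 3 mcg/mL.
Steady-state peak Cmax,ss = C₀·R = 3 × 4/3 ≈ 4.000 mcg/mL.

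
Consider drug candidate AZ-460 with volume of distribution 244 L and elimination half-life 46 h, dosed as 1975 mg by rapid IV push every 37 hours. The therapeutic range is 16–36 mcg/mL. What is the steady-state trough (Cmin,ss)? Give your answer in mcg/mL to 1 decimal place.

k = ln2/t½ = ln2/46 ≈ 0.015068 h⁻¹; fraction remaining f = e^(−kτ) = e^(−0.015068×37) ≈ 0.5726.
Each bolus raises the concentration by D/Vd = 1975/244 ≈ 8.094 mcg/mL.
Steady-state trough Cmin,ss = C₀·f/(1−f) ≈ 8.094 × 0.5726/0.4274 ≈ 10.844 mcg/mL.
Trough 10.8 mcg/mL vs MEC 16 mcg/mL: subtherapeutic.

10.8 mcg/mL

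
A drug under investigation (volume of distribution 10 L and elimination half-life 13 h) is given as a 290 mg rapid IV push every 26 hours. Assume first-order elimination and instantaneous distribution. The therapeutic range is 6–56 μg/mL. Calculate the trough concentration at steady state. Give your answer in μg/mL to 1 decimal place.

9.7 μg/mL

τ = 26 h = 2 half-lives, so f = (1/2)^2 = 0.25.
At steady state, R = 1/(1 − 0.25) = 4/3.
Single-dose peak C₀ = D/Vd = 290/10 = 29 μg/mL.
Steady-state peak Cmax,ss = C₀·R = 29 × 4/3 ≈ 38.667 μg/mL.
Steady-state trough Cmin,ss = Cmax,ss·f ≈ 38.667 × 0.25 ≈ 9.667 μg/mL.
Trough 9.7 μg/mL vs MEC 6 μg/mL: adequate.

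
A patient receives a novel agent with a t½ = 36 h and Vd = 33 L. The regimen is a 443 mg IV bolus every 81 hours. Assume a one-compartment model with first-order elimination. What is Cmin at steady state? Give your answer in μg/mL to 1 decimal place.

3.6 μg/mL

k = ln2/t½ = ln2/36 ≈ 0.019254 h⁻¹; fraction remaining f = e^(−kτ) = e^(−0.019254×81) ≈ 0.2102.
Each bolus raises the concentration by D/Vd = 443/33 ≈ 13.424 μg/mL.
Steady-state trough Cmin,ss = C₀·f/(1−f) ≈ 13.424 × 0.2102/0.7898 ≈ 3.573 μg/mL.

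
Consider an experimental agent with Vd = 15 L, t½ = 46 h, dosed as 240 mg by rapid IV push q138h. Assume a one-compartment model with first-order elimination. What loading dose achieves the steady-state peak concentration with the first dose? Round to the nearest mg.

f = (1/2)^(138/46) ≈ 0.125000; accumulation ratio R = 1/(1−f) ≈ 1.14286.
Loading dose to hit Cmax,ss on first dose: D_load = D_maint·R ≈ 240 × 1.14286 ≈ 274.29 mg.

274 mg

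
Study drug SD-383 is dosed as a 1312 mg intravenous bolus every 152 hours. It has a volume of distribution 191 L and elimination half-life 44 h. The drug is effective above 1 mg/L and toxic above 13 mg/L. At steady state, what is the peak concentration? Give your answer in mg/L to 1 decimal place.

k = ln2/t½ = ln2/44 ≈ 0.015753 h⁻¹; fraction remaining f = e^(−kτ) = e^(−0.015753×152) ≈ 0.0912.
Accumulation ratio R = 1/(1 − f) ≈ 1/0.9088 ≈ 1.1004.
Each bolus raises the concentration by D/Vd = 1312/191 ≈ 6.869 mg/L.
Steady-state peak Cmax,ss = C₀·R ≈ 6.869 × 1.1004 ≈ 7.559 mg/L.
Peak 7.6 mg/L vs MTC 13 mg/L: below toxic threshold.

7.6 mg/L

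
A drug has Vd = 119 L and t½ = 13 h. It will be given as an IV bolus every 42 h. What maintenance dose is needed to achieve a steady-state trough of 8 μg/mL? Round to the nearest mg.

τ/t½ = 42/13 ≈ 3.2308, so f = (1/2)^(42/13) ≈ 0.106523.
Cmin,ss = (D/Vd)·f/(1−f), so D = Cmin,ss·Vd·(1−f)/f.
D = 8 × 119 × (1−f)/f ≈ 8 × 119 × 8.38764 ≈ 7985.03 mg.

7985 mg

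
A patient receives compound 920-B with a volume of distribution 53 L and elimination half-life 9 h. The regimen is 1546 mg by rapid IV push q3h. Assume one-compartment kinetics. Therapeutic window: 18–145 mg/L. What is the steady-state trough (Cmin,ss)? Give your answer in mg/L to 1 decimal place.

k = ln2/t½ = ln2/9 ≈ 0.077016 h⁻¹; fraction remaining f = e^(−kτ) = e^(−0.077016×3) ≈ 0.7937.
At steady state, accumulation factor R = 1/(1 − e^(−kτ)) ≈ 4.8473.
Single-dose peak C₀ = D/Vd = 1546/53 ≈ 29.170 mg/L.
Steady-state peak Cmax,ss = C₀·R ≈ 29.170 × 4.8473 ≈ 141.396 mg/L.
Steady-state trough Cmin,ss = Cmax,ss·f ≈ 141.396 × 0.7937 ≈ 112.226 mg/L.
Trough 112.2 mg/L vs MEC 18 mg/L: adequate.

112.2 mg/L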